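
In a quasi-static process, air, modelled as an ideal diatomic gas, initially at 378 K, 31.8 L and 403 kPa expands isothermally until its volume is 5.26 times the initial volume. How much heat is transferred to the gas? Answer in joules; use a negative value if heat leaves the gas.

n = P₁V₁/(RT₁) = 403×31.8/(8.314×378) = 4.08 mol.
Isothermal: T stays 378 K; PV = const ⇒ V₂ = 167 L, P₂ = 76.6 kPa.
ΔU = 0 (ideal gas, T constant).
W = nRT ln(V₂/V₁) = 4.08×8.314×378×ln(5.26) = 21300 J.
Q = ΔU + W = 21300 J.

21300 J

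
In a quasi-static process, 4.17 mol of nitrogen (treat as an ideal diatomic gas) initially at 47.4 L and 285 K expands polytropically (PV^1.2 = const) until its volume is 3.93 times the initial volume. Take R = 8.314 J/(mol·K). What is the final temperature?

P₁ = nRT₁/V₁ = 4.17×8.314×285/47.4 = 208 kPa.
Polytropic n=1.2: T₂ = T₁(V₁/V₂)^(n−1) = 285×(0.254)^0.20 = 217 K; P₂ = P₁(V₁/V₂)^n = 40.3 kPa.

217 K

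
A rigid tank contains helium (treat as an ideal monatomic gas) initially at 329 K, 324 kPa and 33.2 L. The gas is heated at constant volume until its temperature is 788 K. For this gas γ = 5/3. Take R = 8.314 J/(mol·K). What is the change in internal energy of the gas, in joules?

22500 J

n = P₁V₁/(RT₁) = 324×33.2/(8.314×329) = 3.93 mol.
Isochoric: V stays 33.2 L; P/T = const ⇒ T₂ = 788 K, P₂ = 776 kPa.
For an ideal gas ΔU = nCvΔT with Cv = (3/2)R = 12.5 J/(mol·K).
ΔU = 3.93×12.5×(788−329) = 22500 J.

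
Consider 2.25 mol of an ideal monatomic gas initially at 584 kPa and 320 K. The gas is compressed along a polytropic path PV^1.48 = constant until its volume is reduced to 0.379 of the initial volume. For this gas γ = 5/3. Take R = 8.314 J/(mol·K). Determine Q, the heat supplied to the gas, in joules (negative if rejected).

-2070 J

V₁ = nRT₁/P₁ = 2.25×8.314×320/584 = 10.3 L.
Polytropic n=1.48: T₂ = T₁(V₁/V₂)^(n−1) = 320×(2.64)^0.48 = 510 K; P₂ = P₁(V₁/V₂)^n = 2450 kPa.
W = (P₁V₁−P₂V₂)/(n−1) = (584×10.3−2450×3.88)/0.48 = -7400 J.
ΔU = nCvΔT = 2.25×12.5×(510−320) = 5330 J.
Q = ΔU + W = -2070 J.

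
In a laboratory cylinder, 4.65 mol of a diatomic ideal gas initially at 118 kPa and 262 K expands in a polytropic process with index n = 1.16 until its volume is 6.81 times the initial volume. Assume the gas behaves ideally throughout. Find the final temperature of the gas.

193 K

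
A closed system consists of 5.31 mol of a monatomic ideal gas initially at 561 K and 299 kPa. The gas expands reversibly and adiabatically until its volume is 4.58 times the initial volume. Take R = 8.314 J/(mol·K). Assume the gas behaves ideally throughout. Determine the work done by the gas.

V₁ = nRT₁/P₁ = 5.31×8.314×561/299 = 82.8 L.
Adiabatic: TV^(γ−1) = const ⇒ T₂ = 561×(0.218)^0.667 = 203 K; PV^γ = const ⇒ P₂ = 23.7 kPa.
ΔU = nCvΔT = 5.31×12.5×(203−561) = -23700 J.
Q = 0 for an adiabatic process, so W = −ΔU = 23700 J.

23700 J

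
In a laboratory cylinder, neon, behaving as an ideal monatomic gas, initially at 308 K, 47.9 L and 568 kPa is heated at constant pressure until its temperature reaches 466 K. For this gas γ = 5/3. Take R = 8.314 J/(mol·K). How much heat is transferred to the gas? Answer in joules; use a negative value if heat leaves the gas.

34900 J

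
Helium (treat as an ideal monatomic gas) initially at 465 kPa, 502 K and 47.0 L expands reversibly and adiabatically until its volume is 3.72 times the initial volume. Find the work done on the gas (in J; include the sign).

n = P₁V₁/(RT₁) = 465×47.0/(8.314×502) = 5.24 mol.
Adiabatic: TV^(γ−1) = const ⇒ T₂ = 502×(0.269)^0.667 = 209 K; PV^γ = const ⇒ P₂ = 52.1 kPa.
ΔU = nCvΔT = 5.24×12.5×(209−502) = -19100 J.
Q = 0 for an adiabatic process, so W = −ΔU = 19100 J.
Work done on the gas = −W_by = -19100 J.

-19100 J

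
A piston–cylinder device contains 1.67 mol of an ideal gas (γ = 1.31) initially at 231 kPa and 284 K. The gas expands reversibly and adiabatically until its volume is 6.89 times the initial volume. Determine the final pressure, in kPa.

V₁ = nRT₁/P₁ = 1.67×8.314×284/231 = 17.1 L.
Adiabatic: TV^(γ−1) = const ⇒ T₂ = 284×(0.145)^0.310 = 156 K; PV^γ = const ⇒ P₂ = 18.4 kPa.

18.4 kPa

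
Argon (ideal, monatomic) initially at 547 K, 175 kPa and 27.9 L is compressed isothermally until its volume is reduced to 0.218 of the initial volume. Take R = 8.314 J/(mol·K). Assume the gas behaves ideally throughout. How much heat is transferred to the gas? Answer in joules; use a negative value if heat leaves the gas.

n = P₁V₁/(RT₁) = 175×27.9/(8.314×547) = 1.07 mol.
Isothermal: T stays 547 K; PV = const ⇒ V₂ = 6.08 L, P₂ = 803 kPa.
ΔU = 0 (ideal gas, T constant).
W = nRT ln(V₂/V₁) = 1.07×8.314×547×ln(0.218) = -7440 J.
Q = ΔU + W = -7440 J.

-7440 J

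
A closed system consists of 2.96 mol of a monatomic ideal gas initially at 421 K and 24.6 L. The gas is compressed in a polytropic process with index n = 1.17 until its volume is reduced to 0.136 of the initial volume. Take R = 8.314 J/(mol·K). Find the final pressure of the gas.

4350 kPa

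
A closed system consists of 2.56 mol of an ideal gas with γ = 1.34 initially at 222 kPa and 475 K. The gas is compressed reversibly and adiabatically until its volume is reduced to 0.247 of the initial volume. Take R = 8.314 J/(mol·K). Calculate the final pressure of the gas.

1450 kPa

V₁ = nRT₁/P₁ = 2.56×8.314×475/222 = 45.5 L.
Adiabatic: TV^(γ−1) = const ⇒ T₂ = 475×(4.05)^0.340 = 764 K; PV^γ = const ⇒ P₂ = 1450 kPa.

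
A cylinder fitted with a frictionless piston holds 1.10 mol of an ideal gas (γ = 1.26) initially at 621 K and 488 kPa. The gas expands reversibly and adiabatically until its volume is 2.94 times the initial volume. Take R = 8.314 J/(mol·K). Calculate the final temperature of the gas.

V₁ = nRT₁/P₁ = 1.10×8.314×621/488 = 11.6 L.
Adiabatic: TV^(γ−1) = const ⇒ T₂ = 621×(0.340)^0.260 = 469 K; PV^γ = const ⇒ P₂ = 125 kPa.

469 K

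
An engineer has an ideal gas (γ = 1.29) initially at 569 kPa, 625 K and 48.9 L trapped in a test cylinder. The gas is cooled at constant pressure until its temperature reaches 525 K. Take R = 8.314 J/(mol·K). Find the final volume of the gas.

41.1 L

Isobaric: P stays 569 kPa; V/T = const ⇒ T₂ = 525 K, V₂ = 41.1 L.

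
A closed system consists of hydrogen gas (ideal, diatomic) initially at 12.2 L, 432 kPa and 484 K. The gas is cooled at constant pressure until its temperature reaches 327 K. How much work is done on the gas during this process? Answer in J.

1710 J

n = P₁V₁/(RT₁) = 432×12.2/(8.314×484) = 1.31 mol.
Isobaric: P stays 432 kPa; V/T = const ⇒ T₂ = 327 K, V₂ = 8.24 L.
W = PΔV = 432×(8.24−12.2) kPa·L = -1710 J.
Work done on the gas = −W_by = 1710 J.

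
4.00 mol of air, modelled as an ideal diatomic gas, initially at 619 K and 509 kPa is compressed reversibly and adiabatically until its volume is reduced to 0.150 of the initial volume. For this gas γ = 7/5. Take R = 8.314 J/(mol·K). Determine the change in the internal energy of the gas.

58500 J

V₁ = nRT₁/P₁ = 4.00×8.314×619/509 = 40.4 L.
Adiabatic: TV^(γ−1) = const ⇒ T₂ = 619×(6.67)^0.400 = 1320 K; PV^γ = const ⇒ P₂ = 7250 kPa.
For an ideal gas ΔU = nCvΔT with Cv = (5/2)R = 20.8 J/(mol·K).
ΔU = 4.00×20.8×(1320−619) = 58500 J.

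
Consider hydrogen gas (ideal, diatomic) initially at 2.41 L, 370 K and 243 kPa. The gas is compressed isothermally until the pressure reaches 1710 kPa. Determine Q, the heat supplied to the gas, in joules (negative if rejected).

-1140 J

n = P₁V₁/(RT₁) = 243×2.41/(8.314×370) = 0.190 mol.
Isothermal: T stays 370 K; PV = const ⇒ V₂ = 0.342 L, P₂ = 1710 kPa.
ΔU = 0 (ideal gas, T constant).
W = nRT ln(V₂/V₁) = 0.190×8.314×370×ln(0.142) = -1140 J.
Q = ΔU + W = -1140 J.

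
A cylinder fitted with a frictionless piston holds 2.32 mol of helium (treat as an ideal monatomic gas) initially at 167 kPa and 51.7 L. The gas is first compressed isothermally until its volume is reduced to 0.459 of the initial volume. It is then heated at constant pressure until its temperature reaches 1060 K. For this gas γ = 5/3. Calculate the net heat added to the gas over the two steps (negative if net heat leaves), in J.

22800 J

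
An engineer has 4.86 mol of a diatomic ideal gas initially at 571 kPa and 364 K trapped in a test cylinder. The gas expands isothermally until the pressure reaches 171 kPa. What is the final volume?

86.0 L

V₁ = nRT₁/P₁ = 4.86×8.314×364/571 = 25.8 L.
Isothermal: T stays 364 K; PV = const ⇒ V₂ = 86.0 L, P₂ = 171 kPa.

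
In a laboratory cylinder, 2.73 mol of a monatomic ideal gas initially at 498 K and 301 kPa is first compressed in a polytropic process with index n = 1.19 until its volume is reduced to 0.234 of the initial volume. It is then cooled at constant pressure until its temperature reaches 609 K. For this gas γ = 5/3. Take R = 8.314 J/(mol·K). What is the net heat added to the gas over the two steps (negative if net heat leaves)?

-16200 J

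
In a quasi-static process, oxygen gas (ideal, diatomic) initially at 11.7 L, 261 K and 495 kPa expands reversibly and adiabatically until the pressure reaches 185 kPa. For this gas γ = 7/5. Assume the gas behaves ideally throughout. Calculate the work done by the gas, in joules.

3550 J

n = P₁V₁/(RT₁) = 495×11.7/(8.314×261) = 2.67 mol.
Adiabatic: T₂/T₁ = (P₂/P₁)^((γ−1)/γ) ⇒ T₂ = 261×(0.374)^0.286 = 197 K; V₂ = 23.6 L.
ΔU = nCvΔT = 2.67×20.8×(197−261) = -3550 J.
Q = 0 for an adiabatic process, so W = −ΔU = 3550 J.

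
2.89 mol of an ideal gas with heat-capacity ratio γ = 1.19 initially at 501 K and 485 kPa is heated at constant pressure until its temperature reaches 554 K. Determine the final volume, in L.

V₁ = nRT₁/P₁ = 2.89×8.314×501/485 = 24.8 L.
Isobaric: P stays 485 kPa; V/T = const ⇒ T₂ = 554 K, V₂ = 27.4 L.

27.4 L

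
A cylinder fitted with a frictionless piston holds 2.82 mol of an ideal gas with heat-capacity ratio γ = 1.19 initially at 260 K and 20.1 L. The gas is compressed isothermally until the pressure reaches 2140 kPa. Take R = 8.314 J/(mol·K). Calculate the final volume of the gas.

P₁ = nRT₁/V₁ = 2.82×8.314×260/20.1 = 303 kPa.
Isothermal: T stays 260 K; PV = const ⇒ V₂ = 2.85 L, P₂ = 2140 kPa.

2.85 L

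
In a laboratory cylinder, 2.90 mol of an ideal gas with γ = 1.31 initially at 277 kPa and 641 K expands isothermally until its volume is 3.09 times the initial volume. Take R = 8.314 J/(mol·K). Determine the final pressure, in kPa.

V₁ = nRT₁/P₁ = 2.90×8.314×641/277 = 55.8 L.
Isothermal: T stays 641 K; PV = const ⇒ V₂ = 172 L, P₂ = 89.6 kPa.

89.6 kPa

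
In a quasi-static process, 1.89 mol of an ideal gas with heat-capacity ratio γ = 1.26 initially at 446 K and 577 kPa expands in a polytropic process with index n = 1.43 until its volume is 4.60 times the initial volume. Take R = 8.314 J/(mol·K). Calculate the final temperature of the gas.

V₁ = nRT₁/P₁ = 1.89×8.314×446/577 = 12.1 L.
Polytropic n=1.43: T₂ = T₁(V₁/V₂)^(n−1) = 446×(0.217)^0.43 = 231 K; P₂ = P₁(V₁/V₂)^n = 65.1 kPa.

231 K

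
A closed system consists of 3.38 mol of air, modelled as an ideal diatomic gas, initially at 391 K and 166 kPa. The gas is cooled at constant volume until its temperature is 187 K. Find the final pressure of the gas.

79.4 kPa

V₁ = nRT₁/P₁ = 3.38×8.314×391/166 = 66.2 L.
Isochoric: V stays 66.2 L; P/T = const ⇒ T₂ = 187 K, P₂ = 79.4 kPa.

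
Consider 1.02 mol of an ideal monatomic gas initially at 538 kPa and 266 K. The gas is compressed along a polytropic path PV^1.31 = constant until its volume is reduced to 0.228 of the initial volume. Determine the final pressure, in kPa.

V₁ = nRT₁/P₁ = 1.02×8.314×266/538 = 4.19 L.
Polytropic n=1.31: T₂ = T₁(V₁/V₂)^(n−1) = 266×(4.39)^0.31 = 421 K; P₂ = P₁(V₁/V₂)^n = 3730 kPa.

3730 kPa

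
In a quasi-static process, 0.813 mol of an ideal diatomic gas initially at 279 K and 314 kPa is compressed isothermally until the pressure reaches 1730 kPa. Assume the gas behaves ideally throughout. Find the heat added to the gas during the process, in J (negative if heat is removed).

-3220 J

V₁ = nRT₁/P₁ = 0.813×8.314×279/314 = 6.01 L.
Isothermal: T stays 279 K; PV = const ⇒ V₂ = 1.09 L, P₂ = 1730 kPa.
ΔU = 0 (ideal gas, T constant).
W = nRT ln(V₂/V₁) = 0.813×8.314×279×ln(0.182) = -3220 J.
Q = ΔU + W = -3220 J.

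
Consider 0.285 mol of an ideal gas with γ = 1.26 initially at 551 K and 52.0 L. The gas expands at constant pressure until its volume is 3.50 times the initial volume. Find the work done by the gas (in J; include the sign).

3260 J

P₁ = nRT₁/V₁ = 0.285×8.314×551/52.0 = 25.1 kPa.
Isobaric: P stays 25.1 kPa; V/T = const ⇒ T₂ = 1930 K, V₂ = 182 L.
W = PΔV = 25.1×(182−52.0) kPa·L = 3260 J.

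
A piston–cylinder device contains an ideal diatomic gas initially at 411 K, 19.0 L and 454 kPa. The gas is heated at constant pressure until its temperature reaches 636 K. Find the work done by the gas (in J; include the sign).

n = P₁V₁/(RT₁) = 454×19.0/(8.314×411) = 2.52 mol.
Isobaric: P stays 454 kPa; V/T = const ⇒ T₂ = 636 K, V₂ = 29.4 L.
W = PΔV = 454×(29.4−19.0) kPa·L = 4720 J.

4720 J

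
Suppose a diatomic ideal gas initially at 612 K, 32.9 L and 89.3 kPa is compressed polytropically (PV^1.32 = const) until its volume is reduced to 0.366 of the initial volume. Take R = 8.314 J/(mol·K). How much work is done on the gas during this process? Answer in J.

n = P₁V₁/(RT₁) = 89.3×32.9/(8.314×612) = 0.577 mol.
Polytropic n=1.32: T₂ = T₁(V₁/V₂)^(n−1) = 612×(2.73)^0.32 = 844 K; P₂ = P₁(V₁/V₂)^n = 337 kPa.
W = (P₁V₁−P₂V₂)/(n−1) = (89.3×32.9−337×12.0)/0.32 = -3480 J.
Work done on the gas = −W_by = 3480 J.

3480 J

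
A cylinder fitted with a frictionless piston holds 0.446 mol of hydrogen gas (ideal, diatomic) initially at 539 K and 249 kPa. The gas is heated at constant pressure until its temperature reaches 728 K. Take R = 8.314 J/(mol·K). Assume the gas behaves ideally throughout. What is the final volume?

10.8 L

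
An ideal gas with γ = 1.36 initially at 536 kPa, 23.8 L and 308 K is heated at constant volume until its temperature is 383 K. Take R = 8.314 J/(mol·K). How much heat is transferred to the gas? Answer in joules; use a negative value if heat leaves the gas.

n = P₁V₁/(RT₁) = 536×23.8/(8.314×308) = 4.98 mol.
Isochoric: V stays 23.8 L; P/T = const ⇒ T₂ = 383 K, P₂ = 667 kPa.
W = 0 (no volume change).
ΔU = nCvΔT = 4.98×23.1×(383−308) = 8630 J.
Q = ΔU = 8630 J.

8630 J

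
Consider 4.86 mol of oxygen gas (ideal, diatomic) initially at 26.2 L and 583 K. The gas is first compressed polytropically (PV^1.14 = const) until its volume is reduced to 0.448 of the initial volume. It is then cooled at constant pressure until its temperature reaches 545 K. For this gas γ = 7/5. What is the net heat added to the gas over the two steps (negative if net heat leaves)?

-28200 J

P₁ = nRT₁/V₁ = 4.86×8.314×583/26.2 = 899 kPa.
Step 1 — Polytropic n=1.14: T₂ = T₁(V₁/V₂)^(n−1) = 583×(2.23)^0.14 = 652 K; P₂ = P₁(V₁/V₂)^n = 2250 kPa.
W = (P₁V₁−P₂V₂)/(n−1) = (899×26.2−2250×11.7)/0.14 = -20000 J.
ΔU = nCvΔT = 4.86×20.8×(652−583) = 7010 J.
Q = ΔU + W = -13000 J.
State after step 1: P = 2250 kPa, V = 11.7 L, T = 652 K.
Step 2 — Isobaric: P stays 2250 kPa; V/T = const ⇒ T₂ = 545 K, V₂ = 9.81 L.
W = PΔV = 2250×(9.81−11.7) kPa·L = -4340 J.
ΔU = nCvΔT = 4.86×20.8×(545−652) = -10800 J.
Q = ΔU + W = nCpΔT = -15200 J.
Net over both steps: W = -24400 J, Q = -28200 J, ΔU = -3840 J.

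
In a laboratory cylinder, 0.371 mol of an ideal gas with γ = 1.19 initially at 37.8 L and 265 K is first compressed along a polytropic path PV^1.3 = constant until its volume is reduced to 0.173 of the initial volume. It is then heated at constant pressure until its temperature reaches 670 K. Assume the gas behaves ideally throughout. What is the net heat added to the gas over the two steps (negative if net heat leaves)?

5370 J

P₁ = nRT₁/V₁ = 0.371×8.314×265/37.8 = 21.6 kPa.
Step 1 — Polytropic n=1.3: T₂ = T₁(V₁/V₂)^(n−1) = 265×(5.78)^0.30 = 449 K; P₂ = P₁(V₁/V₂)^n = 212 kPa.
W = (P₁V₁−P₂V₂)/(n−1) = (21.6×37.8−212×6.54)/0.30 = -1890 J.
ΔU = nCvΔT = 0.371×43.8×(449−265) = 2980 J.
Q = ΔU + W = 1090 J.
State after step 1: P = 212 kPa, V = 6.54 L, T = 449 K.
Step 2 — Isobaric: P stays 212 kPa; V/T = const ⇒ T₂ = 670 K, V₂ = 9.77 L.
W = PΔV = 212×(9.77−6.54) kPa·L = 683 J.
ΔU = nCvΔT = 0.371×43.8×(670−449) = 3590 J.
Q = ΔU + W = nCpΔT = 4280 J.
Net over both steps: W = -1200 J, Q = 5370 J, ΔU = 6570 J.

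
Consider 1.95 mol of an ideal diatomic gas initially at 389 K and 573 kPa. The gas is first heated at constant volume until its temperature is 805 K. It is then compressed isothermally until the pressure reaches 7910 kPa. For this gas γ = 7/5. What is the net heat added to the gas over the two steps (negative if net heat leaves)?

-7910 J

V₁ = nRT₁/P₁ = 1.95×8.314×389/573 = 11.0 L.
Step 1 — Isochoric: V stays 11.0 L; P/T = const ⇒ T₂ = 805 K, P₂ = 1190 kPa.
W = 0 (no volume change).
ΔU = nCvΔT = 1.95×20.8×(805−389) = 16900 J.
Q = ΔU = 16900 J.
State after step 1: P = 1190 kPa, V = 11.0 L, T = 805 K.
Step 2 — Isothermal: T stays 805 K; PV = const ⇒ V₂ = 1.65 L, P₂ = 7910 kPa.
ΔU = 0 (ideal gas, T constant).
W = nRT ln(V₂/V₁) = 1.95×8.314×805×ln(0.150) = -24800 J.
Q = ΔU + W = -24800 J.
Net over both steps: W = -24800 J, Q = -7910 J, ΔU = 16900 J.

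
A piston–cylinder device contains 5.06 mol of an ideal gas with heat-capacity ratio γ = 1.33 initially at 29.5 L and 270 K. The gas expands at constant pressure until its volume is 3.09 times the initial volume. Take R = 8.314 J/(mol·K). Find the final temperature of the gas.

P₁ = nRT₁/V₁ = 5.06×8.314×270/29.5 = 385 kPa.
Isobaric: P stays 385 kPa; V/T = const ⇒ T₂ = 834 K, V₂ = 91.2 L.

834 K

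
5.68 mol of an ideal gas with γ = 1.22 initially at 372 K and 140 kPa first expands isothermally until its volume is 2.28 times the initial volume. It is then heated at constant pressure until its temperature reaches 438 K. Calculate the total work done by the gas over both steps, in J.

17600 J

V₁ = nRT₁/P₁ = 5.68×8.314×372/140 = 125 L.
Step 1 — Isothermal: T stays 372 K; PV = const ⇒ V₂ = 286 L, P₂ = 61.4 kPa.
ΔU = 0 (ideal gas, T constant).
W = nRT ln(V₂/V₁) = 5.68×8.314×372×ln(2.28) = 14500 J.
Q = ΔU + W = 14500 J.
State after step 1: P = 61.4 kPa, V = 286 L, T = 372 K.
Step 2 — Isobaric: P stays 61.4 kPa; V/T = const ⇒ T₂ = 438 K, V₂ = 337 L.
W = PΔV = 61.4×(337−286) kPa·L = 3120 J.
ΔU = nCvΔT = 5.68×37.8×(438−372) = 14200 J.
Q = ΔU + W = nCpΔT = 17300 J.
Net over both steps: W = 17600 J, Q = 31800 J, ΔU = 14200 J.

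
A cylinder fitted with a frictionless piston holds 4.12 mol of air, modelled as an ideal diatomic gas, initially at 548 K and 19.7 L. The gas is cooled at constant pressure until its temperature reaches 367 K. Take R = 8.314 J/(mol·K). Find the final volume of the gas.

P₁ = nRT₁/V₁ = 4.12×8.314×548/19.7 = 953 kPa.
Isobaric: P stays 953 kPa; V/T = const ⇒ T₂ = 367 K, V₂ = 13.2 L.

13.2 L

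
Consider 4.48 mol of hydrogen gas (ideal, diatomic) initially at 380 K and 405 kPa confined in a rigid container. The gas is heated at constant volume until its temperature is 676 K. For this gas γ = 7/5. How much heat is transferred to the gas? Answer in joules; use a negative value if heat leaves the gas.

27600 J

V₁ = nRT₁/P₁ = 4.48×8.314×380/405 = 34.9 L.
Isochoric: V stays 34.9 L; P/T = const ⇒ T₂ = 676 K, P₂ = 720 kPa.
W = 0 (no volume change).
ΔU = nCvΔT = 4.48×20.8×(676−380) = 27600 J.
Q = ΔU = 27600 J.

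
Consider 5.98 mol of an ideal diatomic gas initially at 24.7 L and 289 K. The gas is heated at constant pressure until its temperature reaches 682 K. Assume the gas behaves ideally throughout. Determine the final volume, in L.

P₁ = nRT₁/V₁ = 5.98×8.314×289/24.7 = 582 kPa.
Isobaric: P stays 582 kPa; V/T = const ⇒ T₂ = 682 K, V₂ = 58.3 L.

58.3 L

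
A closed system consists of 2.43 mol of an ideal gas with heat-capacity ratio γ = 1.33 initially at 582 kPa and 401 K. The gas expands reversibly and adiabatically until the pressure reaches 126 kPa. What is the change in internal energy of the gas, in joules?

V₁ = nRT₁/P₁ = 2.43×8.314×401/582 = 13.9 L.
Adiabatic: T₂/T₁ = (P₂/P₁)^((γ−1)/γ) ⇒ T₂ = 401×(0.216)^0.248 = 274 K; V₂ = 44.0 L.
For an ideal gas ΔU = nCvΔT with Cv = R/(γ−1) = 25.2 J/(mol·K).
ΔU = 2.43×25.2×(274−401) = -7760 J.

-7760 J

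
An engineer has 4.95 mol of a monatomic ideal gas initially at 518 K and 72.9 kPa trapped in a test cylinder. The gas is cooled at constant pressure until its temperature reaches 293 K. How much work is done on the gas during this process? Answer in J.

9260 J

V₁ = nRT₁/P₁ = 4.95×8.314×518/72.9 = 292 L.
Isobaric: P stays 72.9 kPa; V/T = const ⇒ T₂ = 293 K, V₂ = 165 L.
W = PΔV = 72.9×(165−292) kPa·L = -9260 J.
Work done on the gas = −W_by = 9260 J.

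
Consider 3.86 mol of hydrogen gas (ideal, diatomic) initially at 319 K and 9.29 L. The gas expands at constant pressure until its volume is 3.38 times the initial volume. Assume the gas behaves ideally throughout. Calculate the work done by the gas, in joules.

24400 J

P₁ = nRT₁/V₁ = 3.86×8.314×319/9.29 = 1100 kPa.
Isobaric: P stays 1100 kPa; V/T = const ⇒ T₂ = 1080 K, V₂ = 31.4 L.
W = PΔV = 1100×(31.4−9.29) kPa·L = 24400 J.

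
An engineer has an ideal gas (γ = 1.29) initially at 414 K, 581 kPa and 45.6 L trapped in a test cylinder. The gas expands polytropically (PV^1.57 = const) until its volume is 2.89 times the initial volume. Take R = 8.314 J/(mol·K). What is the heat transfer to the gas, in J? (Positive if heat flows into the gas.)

n = P₁V₁/(RT₁) = 581×45.6/(8.314×414) = 7.70 mol.
Polytropic n=1.57: T₂ = T₁(V₁/V₂)^(n−1) = 414×(0.346)^0.57 = 226 K; P₂ = P₁(V₁/V₂)^n = 110 kPa.
W = (P₁V₁−P₂V₂)/(n−1) = (581×45.6−110×132)/0.57 = 21100 J.
ΔU = nCvΔT = 7.70×28.7×(226−414) = -41500 J.
Q = ΔU + W = -20400 J.

-20400 J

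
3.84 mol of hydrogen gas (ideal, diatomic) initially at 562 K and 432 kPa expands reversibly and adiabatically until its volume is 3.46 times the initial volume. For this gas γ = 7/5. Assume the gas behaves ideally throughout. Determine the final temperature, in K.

V₁ = nRT₁/P₁ = 3.84×8.314×562/432 = 41.5 L.
Adiabatic: TV^(γ−1) = const ⇒ T₂ = 562×(0.289)^0.400 = 342 K; PV^γ = const ⇒ P₂ = 76.0 kPa.

342 K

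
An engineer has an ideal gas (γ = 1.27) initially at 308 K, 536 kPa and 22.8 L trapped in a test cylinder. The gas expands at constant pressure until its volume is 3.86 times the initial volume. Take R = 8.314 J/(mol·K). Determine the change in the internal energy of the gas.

n = P₁V₁/(RT₁) = 536×22.8/(8.314×308) = 4.77 mol.
Isobaric: P stays 536 kPa; V/T = const ⇒ T₂ = 1190 K, V₂ = 88.0 L.
For an ideal gas ΔU = nCvΔT with Cv = R/(γ−1) = 30.8 J/(mol·K).
ΔU = 4.77×30.8×(1190−308) = 129000 J.

129000 J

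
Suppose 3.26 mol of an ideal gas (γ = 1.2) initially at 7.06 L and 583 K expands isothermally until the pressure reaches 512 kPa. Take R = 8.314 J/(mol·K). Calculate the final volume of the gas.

30.9 L

P₁ = nRT₁/V₁ = 3.26×8.314×583/7.06 = 2240 kPa.
Isothermal: T stays 583 K; PV = const ⇒ V₂ = 30.9 L, P₂ = 512 kPa.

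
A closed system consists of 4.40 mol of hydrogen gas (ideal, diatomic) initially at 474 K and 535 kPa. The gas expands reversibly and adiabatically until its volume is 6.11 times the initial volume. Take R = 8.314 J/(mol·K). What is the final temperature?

230 K

V₁ = nRT₁/P₁ = 4.40×8.314×474/535 = 32.4 L.
Adiabatic: TV^(γ−1) = const ⇒ T₂ = 474×(0.164)^0.400 = 230 K; PV^γ = const ⇒ P₂ = 42.5 kPa.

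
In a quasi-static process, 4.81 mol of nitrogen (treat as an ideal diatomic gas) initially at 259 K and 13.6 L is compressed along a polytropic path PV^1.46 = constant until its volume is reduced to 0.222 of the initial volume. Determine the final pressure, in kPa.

P₁ = nRT₁/V₁ = 4.81×8.314×259/13.6 = 762 kPa.
Polytropic n=1.46: T₂ = T₁(V₁/V₂)^(n−1) = 259×(4.50)^0.46 = 518 K; P₂ = P₁(V₁/V₂)^n = 6860 kPa.

6860 kPa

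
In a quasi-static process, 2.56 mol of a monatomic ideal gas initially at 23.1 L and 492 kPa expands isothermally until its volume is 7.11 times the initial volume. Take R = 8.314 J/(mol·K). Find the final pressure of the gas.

69.2 kPa

T₁ = P₁V₁/(nR) = 492×23.1/(2.56×8.314) = 534 K.
Isothermal: T stays 534 K; PV = const ⇒ V₂ = 164 L, P₂ = 69.2 kPa.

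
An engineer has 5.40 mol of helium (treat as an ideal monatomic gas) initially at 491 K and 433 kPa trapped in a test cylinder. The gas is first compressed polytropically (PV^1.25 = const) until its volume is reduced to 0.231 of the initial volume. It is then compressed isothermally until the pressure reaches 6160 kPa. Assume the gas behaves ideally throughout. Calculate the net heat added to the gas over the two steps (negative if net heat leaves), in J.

-50600 J

V₁ = nRT₁/P₁ = 5.40×8.314×491/433 = 50.9 L.
Step 1 — Polytropic n=1.25: T₂ = T₁(V₁/V₂)^(n−1) = 491×(4.33)^0.25 = 708 K; P₂ = P₁(V₁/V₂)^n = 2700 kPa.
W = (P₁V₁−P₂V₂)/(n−1) = (433×50.9−2700×11.8)/0.25 = -39000 J.
ΔU = nCvΔT = 5.40×12.5×(708−491) = 14600 J.
Q = ΔU + W = -24400 J.
State after step 1: P = 2700 kPa, V = 11.8 L, T = 708 K.
Step 2 — Isothermal: T stays 708 K; PV = const ⇒ V₂ = 5.16 L, P₂ = 6160 kPa.
ΔU = 0 (ideal gas, T constant).
W = nRT ln(V₂/V₁) = 5.40×8.314×708×ln(0.439) = -26200 J.
Q = ΔU + W = -26200 J.
Net over both steps: W = -65200 J, Q = -50600 J, ΔU = 14600 J.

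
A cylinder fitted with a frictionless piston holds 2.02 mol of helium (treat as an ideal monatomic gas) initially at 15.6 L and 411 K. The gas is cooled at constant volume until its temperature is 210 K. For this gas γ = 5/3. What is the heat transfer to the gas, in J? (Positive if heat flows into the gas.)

P₁ = nRT₁/V₁ = 2.02×8.314×411/15.6 = 442 kPa.
Isochoric: V stays 15.6 L; P/T = const ⇒ T₂ = 210 K, P₂ = 226 kPa.
W = 0 (no volume change).
ΔU = nCvΔT = 2.02×12.5×(210−411) = -5060 J.
Q = ΔU = -5060 J.

-5060 J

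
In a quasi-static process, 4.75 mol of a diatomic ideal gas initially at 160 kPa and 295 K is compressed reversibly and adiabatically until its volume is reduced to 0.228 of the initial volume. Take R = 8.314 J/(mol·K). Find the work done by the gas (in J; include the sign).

V₁ = nRT₁/P₁ = 4.75×8.314×295/160 = 72.8 L.
Adiabatic: TV^(γ−1) = const ⇒ T₂ = 295×(4.39)^0.400 = 533 K; PV^γ = const ⇒ P₂ = 1270 kPa.
ΔU = nCvΔT = 4.75×20.8×(533−295) = 23500 J.
Q = 0 for an adiabatic process, so W = −ΔU = -23500 J.

-23500 J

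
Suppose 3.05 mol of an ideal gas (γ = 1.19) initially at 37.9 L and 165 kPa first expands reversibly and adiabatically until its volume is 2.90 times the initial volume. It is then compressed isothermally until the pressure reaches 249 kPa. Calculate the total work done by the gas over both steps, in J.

T₁ = P₁V₁/(nR) = 165×37.9/(3.05×8.314) = 247 K.
Step 1 — Adiabatic: TV^(γ−1) = const ⇒ T₂ = 247×(0.345)^0.190 = 201 K; PV^γ = const ⇒ P₂ = 46.5 kPa.
ΔU = nCvΔT = 3.05×43.8×(201−247) = -6030 J.
Q = 0 for an adiabatic process, so W = −ΔU = 6030 J.
State after step 1: P = 46.5 kPa, V = 110 L, T = 201 K.
Step 2 — Isothermal: T stays 201 K; PV = const ⇒ V₂ = 20.5 L, P₂ = 249 kPa.
ΔU = 0 (ideal gas, T constant).
W = nRT ln(V₂/V₁) = 3.05×8.314×201×ln(0.187) = -8570 J.
Q = ΔU + W = -8570 J.
Net over both steps: W = -2550 J, Q = -8570 J, ΔU = -6030 J.

-2550 J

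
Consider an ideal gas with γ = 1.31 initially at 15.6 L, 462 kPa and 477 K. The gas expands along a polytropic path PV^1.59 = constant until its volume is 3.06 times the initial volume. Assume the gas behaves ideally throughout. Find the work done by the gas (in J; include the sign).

5900 J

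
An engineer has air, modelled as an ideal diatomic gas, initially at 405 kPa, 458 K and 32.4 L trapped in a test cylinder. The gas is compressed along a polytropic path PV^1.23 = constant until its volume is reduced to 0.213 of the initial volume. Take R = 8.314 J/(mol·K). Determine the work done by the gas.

n = P₁V₁/(RT₁) = 405×32.4/(8.314×458) = 3.45 mol.
Polytropic n=1.23: T₂ = T₁(V₁/V₂)^(n−1) = 458×(4.69)^0.23 = 654 K; P₂ = P₁(V₁/V₂)^n = 2710 kPa.
W = (P₁V₁−P₂V₂)/(n−1) = (405×32.4−2710×6.90)/0.23 = -24400 J.

-24400 J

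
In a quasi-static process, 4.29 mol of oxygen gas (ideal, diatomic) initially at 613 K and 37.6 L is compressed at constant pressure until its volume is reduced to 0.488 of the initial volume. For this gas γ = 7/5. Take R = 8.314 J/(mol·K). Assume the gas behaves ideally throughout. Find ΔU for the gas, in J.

-28000 J

P₁ = nRT₁/V₁ = 4.29×8.314×613/37.6 = 581 kPa.
Isobaric: P stays 581 kPa; V/T = const ⇒ T₂ = 299 K, V₂ = 18.3 L.
For an ideal gas ΔU = nCvΔT with Cv = (5/2)R = 20.8 J/(mol·K).
ΔU = 4.29×20.8×(299−613) = -28000 J.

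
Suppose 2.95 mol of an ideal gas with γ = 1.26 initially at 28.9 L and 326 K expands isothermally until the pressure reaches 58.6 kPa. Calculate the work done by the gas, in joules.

P₁ = nRT₁/V₁ = 2.95×8.314×326/28.9 = 277 kPa.
Isothermal: T stays 326 K; PV = const ⇒ V₂ = 136 L, P₂ = 58.6 kPa.
W = nRT ln(V₂/V₁) = 2.95×8.314×326×ln(4.72) = 12400 J.

12400 J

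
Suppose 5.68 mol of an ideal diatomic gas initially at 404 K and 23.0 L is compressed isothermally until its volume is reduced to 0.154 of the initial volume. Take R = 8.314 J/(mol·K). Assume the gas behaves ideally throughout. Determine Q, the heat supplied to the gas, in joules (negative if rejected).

P₁ = nRT₁/V₁ = 5.68×8.314×404/23.0 = 829 kPa.
Isothermal: T stays 404 K; PV = const ⇒ V₂ = 3.54 L, P₂ = 5390 kPa.
ΔU = 0 (ideal gas, T constant).
W = nRT ln(V₂/V₁) = 5.68×8.314×404×ln(0.154) = -35700 J.
Q = ΔU + W = -35700 J.

-35700 J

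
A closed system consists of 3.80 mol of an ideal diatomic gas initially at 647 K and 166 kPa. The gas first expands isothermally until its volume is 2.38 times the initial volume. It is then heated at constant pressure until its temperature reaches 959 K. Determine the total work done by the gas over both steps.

V₁ = nRT₁/P₁ = 3.80×8.314×647/166 = 123 L.
Step 1 — Isothermal: T stays 647 K; PV = const ⇒ V₂ = 293 L, P₂ = 69.7 kPa.
ΔU = 0 (ideal gas, T constant).
W = nRT ln(V₂/V₁) = 3.80×8.314×647×ln(2.38) = 17700 J.
Q = ΔU + W = 17700 J.
State after step 1: P = 69.7 kPa, V = 293 L, T = 647 K.
Step 2 — Isobaric: P stays 69.7 kPa; V/T = const ⇒ T₂ = 959 K, V₂ = 434 L.
W = PΔV = 69.7×(434−293) kPa·L = 9860 J.
ΔU = nCvΔT = 3.80×20.8×(959−647) = 24600 J.
Q = ΔU + W = nCpΔT = 34500 J.
Net over both steps: W = 27600 J, Q = 52200 J, ΔU = 24600 J.

27600 J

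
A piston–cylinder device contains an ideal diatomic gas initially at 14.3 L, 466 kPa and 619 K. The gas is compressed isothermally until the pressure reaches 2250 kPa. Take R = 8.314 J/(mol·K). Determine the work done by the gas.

n = P₁V₁/(RT₁) = 466×14.3/(8.314×619) = 1.29 mol.
Isothermal: T stays 619 K; PV = const ⇒ V₂ = 2.96 L, P₂ = 2250 kPa.
W = nRT ln(V₂/V₁) = 1.29×8.314×619×ln(0.207) = -10500 J.

-10500 J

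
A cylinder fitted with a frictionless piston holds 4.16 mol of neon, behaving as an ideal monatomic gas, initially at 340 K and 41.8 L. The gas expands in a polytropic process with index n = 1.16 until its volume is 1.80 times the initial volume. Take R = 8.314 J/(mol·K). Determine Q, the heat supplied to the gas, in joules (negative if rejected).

P₁ = nRT₁/V₁ = 4.16×8.314×340/41.8 = 281 kPa.
Polytropic n=1.16: T₂ = T₁(V₁/V₂)^(n−1) = 340×(0.556)^0.16 = 309 K; P₂ = P₁(V₁/V₂)^n = 142 kPa.
W = (P₁V₁−P₂V₂)/(n−1) = (281×41.8−142×75.2)/0.16 = 6600 J.
ΔU = nCvΔT = 4.16×12.5×(309−340) = -1580 J.
Q = ΔU + W = 5010 J.

5010 J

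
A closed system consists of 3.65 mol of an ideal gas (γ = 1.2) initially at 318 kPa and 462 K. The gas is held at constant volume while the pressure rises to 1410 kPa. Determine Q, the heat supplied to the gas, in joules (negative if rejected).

241000 J

V₁ = nRT₁/P₁ = 3.65×8.314×462/318 = 44.1 L.
Isochoric: V stays 44.1 L; P/T = const ⇒ T₂ = 2050 K, P₂ = 1410 kPa.
W = 0 (no volume change).
ΔU = nCvΔT = 3.65×41.6×(2050−462) = 241000 J.
Q = ΔU = 241000 J.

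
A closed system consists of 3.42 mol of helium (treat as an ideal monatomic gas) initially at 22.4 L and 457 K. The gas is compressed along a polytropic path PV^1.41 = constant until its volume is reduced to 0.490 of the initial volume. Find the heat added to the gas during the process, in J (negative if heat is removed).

P₁ = nRT₁/V₁ = 3.42×8.314×457/22.4 = 580 kPa.
Polytropic n=1.41: T₂ = T₁(V₁/V₂)^(n−1) = 457×(2.04)^0.41 = 612 K; P₂ = P₁(V₁/V₂)^n = 1590 kPa.
W = (P₁V₁−P₂V₂)/(n−1) = (580×22.4−1590×11.0)/0.41 = -10800 J.
ΔU = nCvΔT = 3.42×12.5×(612−457) = 6620 J.
Q = ΔU + W = -4150 J.

-4150 J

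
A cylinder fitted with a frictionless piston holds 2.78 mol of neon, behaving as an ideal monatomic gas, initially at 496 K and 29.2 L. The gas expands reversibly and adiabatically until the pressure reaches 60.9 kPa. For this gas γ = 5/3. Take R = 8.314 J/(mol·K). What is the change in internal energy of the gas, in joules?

P₁ = nRT₁/V₁ = 2.78×8.314×496/29.2 = 393 kPa.
Adiabatic: T₂/T₁ = (P₂/P₁)^((γ−1)/γ) ⇒ T₂ = 496×(0.155)^0.400 = 235 K; V₂ = 89.3 L.
For an ideal gas ΔU = nCvΔT with Cv = (3/2)R = 12.5 J/(mol·K).
ΔU = 2.78×12.5×(235−496) = -9040 J.

-9040 J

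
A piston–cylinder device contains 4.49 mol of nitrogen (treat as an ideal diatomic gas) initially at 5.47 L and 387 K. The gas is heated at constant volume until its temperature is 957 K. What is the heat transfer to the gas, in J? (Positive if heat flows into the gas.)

53200 J

P₁ = nRT₁/V₁ = 4.49×8.314×387/5.47 = 2640 kPa.
Isochoric: V stays 5.47 L; P/T = const ⇒ T₂ = 957 K, P₂ = 6530 kPa.
W = 0 (no volume change).
ΔU = nCvΔT = 4.49×20.8×(957−387) = 53200 J.
Q = ΔU = 53200 J.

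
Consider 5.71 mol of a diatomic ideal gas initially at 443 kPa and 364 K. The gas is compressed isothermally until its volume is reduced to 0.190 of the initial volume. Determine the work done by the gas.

-28700 J

V₁ = nRT₁/P₁ = 5.71×8.314×364/443 = 39.0 L.
Isothermal: T stays 364 K; PV = const ⇒ V₂ = 7.41 L, P₂ = 2330 kPa.
W = nRT ln(V₂/V₁) = 5.71×8.314×364×ln(0.190) = -28700 J.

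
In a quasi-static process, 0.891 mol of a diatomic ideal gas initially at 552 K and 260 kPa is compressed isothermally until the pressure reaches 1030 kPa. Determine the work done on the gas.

V₁ = nRT₁/P₁ = 0.891×8.314×552/260 = 15.7 L.
Isothermal: T stays 552 K; PV = const ⇒ V₂ = 3.97 L, P₂ = 1030 kPa.
W = nRT ln(V₂/V₁) = 0.891×8.314×552×ln(0.252) = -5630 J.
Work done on the gas = −W_by = 5630 J.

5630 J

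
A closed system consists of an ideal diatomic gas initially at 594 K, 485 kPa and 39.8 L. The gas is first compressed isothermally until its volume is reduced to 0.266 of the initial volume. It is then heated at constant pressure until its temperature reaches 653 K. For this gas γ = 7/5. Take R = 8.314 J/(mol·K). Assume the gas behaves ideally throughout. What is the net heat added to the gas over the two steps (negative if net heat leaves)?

-18900 J

n = P₁V₁/(RT₁) = 485×39.8/(8.314×594) = 3.91 mol.
Step 1 — Isothermal: T stays 594 K; PV = const ⇒ V₂ = 10.6 L, P₂ = 1820 kPa.
ΔU = 0 (ideal gas, T constant).
W = nRT ln(V₂/V₁) = 3.91×8.314×594×ln(0.266) = -25600 J.
Q = ΔU + W = -25600 J.
State after step 1: P = 1820 kPa, V = 10.6 L, T = 594 K.
Step 2 — Isobaric: P stays 1820 kPa; V/T = const ⇒ T₂ = 653 K, V₂ = 11.6 L.
W = PΔV = 1820×(11.6−10.6) kPa·L = 1920 J.
ΔU = nCvΔT = 3.91×20.8×(653−594) = 4790 J.
Q = ΔU + W = nCpΔT = 6710 J.
Net over both steps: W = -23600 J, Q = -18900 J, ΔU = 4790 J.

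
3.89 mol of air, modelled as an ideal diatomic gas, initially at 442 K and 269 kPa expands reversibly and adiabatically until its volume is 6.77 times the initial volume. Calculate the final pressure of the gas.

V₁ = nRT₁/P₁ = 3.89×8.314×442/269 = 53.1 L.
Adiabatic: TV^(γ−1) = const ⇒ T₂ = 442×(0.148)^0.400 = 206 K; PV^γ = const ⇒ P₂ = 18.5 kPa.

18.5 kPa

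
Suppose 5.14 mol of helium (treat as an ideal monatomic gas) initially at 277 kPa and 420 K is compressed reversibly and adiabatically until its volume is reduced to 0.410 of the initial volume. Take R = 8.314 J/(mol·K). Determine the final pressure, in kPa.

V₁ = nRT₁/P₁ = 5.14×8.314×420/277 = 64.8 L.
Adiabatic: TV^(γ−1) = const ⇒ T₂ = 420×(2.44)^0.667 = 761 K; PV^γ = const ⇒ P₂ = 1220 kPa.

1220 kPa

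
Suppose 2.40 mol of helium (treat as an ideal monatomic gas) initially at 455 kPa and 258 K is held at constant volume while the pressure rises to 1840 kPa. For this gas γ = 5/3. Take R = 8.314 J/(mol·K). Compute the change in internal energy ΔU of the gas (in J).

V₁ = nRT₁/P₁ = 2.40×8.314×258/455 = 11.3 L.
Isochoric: V stays 11.3 L; P/T = const ⇒ T₂ = 1040 K, P₂ = 1840 kPa.
For an ideal gas ΔU = nCvΔT with Cv = (3/2)R = 12.5 J/(mol·K).
ΔU = 2.40×12.5×(1040−258) = 23500 J.

23500 J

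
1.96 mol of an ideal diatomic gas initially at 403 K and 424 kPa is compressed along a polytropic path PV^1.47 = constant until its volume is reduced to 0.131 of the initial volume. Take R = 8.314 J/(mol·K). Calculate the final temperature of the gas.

V₁ = nRT₁/P₁ = 1.96×8.314×403/424 = 15.5 L.
Polytropic n=1.47: T₂ = T₁(V₁/V₂)^(n−1) = 403×(7.63)^0.47 = 1050 K; P₂ = P₁(V₁/V₂)^n = 8410 kPa.

1050 K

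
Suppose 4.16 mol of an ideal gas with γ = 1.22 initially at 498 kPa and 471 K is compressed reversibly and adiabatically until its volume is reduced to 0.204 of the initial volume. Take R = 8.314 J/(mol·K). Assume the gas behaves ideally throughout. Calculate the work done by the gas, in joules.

-31000 J

V₁ = nRT₁/P₁ = 4.16×8.314×471/498 = 32.7 L.
Adiabatic: TV^(γ−1) = const ⇒ T₂ = 471×(4.90)^0.220 = 668 K; PV^γ = const ⇒ P₂ = 3460 kPa.
ΔU = nCvΔT = 4.16×37.8×(668−471) = 31000 J.
Q = 0 for an adiabatic process, so W = −ΔU = -31000 J.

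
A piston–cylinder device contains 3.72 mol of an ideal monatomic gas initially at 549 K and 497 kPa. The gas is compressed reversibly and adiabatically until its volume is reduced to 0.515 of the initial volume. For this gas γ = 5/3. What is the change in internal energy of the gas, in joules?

14200 J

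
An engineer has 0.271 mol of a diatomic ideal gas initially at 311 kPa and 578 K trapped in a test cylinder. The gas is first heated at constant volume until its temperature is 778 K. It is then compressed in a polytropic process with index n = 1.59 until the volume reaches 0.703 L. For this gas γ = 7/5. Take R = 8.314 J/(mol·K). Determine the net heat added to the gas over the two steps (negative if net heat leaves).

3760 J

V₁ = nRT₁/P₁ = 0.271×8.314×578/311 = 4.19 L.
Step 1 — Isochoric: V stays 4.19 L; P/T = const ⇒ T₂ = 778 K, P₂ = 419 kPa.
W = 0 (no volume change).
ΔU = nCvΔT = 0.271×20.8×(778−578) = 1130 J.
Q = ΔU = 1130 J.
State after step 1: P = 419 kPa, V = 4.19 L, T = 778 K.
Step 2 — Polytropic n=1.59: T₂ = T₁(V₁/V₂)^(n−1) = 778×(5.96)^0.59 = 2230 K; P₂ = P₁(V₁/V₂)^n = 7150 kPa.
W = (P₁V₁−P₂V₂)/(n−1) = (419×4.19−7150×0.703)/0.59 = -5540 J.
ΔU = nCvΔT = 0.271×20.8×(2230−778) = 8180 J.
Q = ΔU + W = 2630 J.
Net over both steps: W = -5540 J, Q = 3760 J, ΔU = 9300 J.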